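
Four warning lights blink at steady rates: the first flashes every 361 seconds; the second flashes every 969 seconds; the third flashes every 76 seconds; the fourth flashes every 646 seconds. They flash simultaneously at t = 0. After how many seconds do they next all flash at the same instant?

The first simultaneous occurrence is after LCM of the individual periods.
361 = 19^2
969 = 3 × 17 × 19
76 = 2^2 × 19
646 = 2 × 17 × 19
LCM(361, 969, 76, 646) = 2^2 × 3 × 17 × 19^2 = 73644.

73644 seconds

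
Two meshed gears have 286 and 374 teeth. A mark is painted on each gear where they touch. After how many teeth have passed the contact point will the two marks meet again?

They coincide at every common multiple of the periods; the first is the LCM.
286 = 2 × 11 × 13
374 = 2 × 11 × 17
LCM(286, 374) = 2 × 11 × 13 × 17 = 4862.

4862 teeth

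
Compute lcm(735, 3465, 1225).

735 = 3 × 5 × 7^2
3465 = 3^2 × 5 × 7 × 11
1225 = 5^2 × 7^2
LCM(735, 3465, 1225) = 3^2 × 5^2 × 7^2 × 11 = 121275.

121275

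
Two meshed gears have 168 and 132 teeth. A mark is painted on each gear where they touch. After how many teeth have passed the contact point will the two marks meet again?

We need the least common multiple of the intervals.
168 = 2^3 × 3 × 7
132 = 2^2 × 3 × 11
LCM(168, 132) = 2^3 × 3 × 7 × 11 = 1848.

1848 teeth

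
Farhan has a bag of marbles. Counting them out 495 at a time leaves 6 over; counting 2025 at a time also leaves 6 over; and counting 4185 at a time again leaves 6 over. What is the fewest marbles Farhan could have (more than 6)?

690531

N − 6 must be a common multiple of 495, 2025, and 4185.
495 = 3^2 × 5 × 11
2025 = 3^4 × 5^2
4185 = 3^3 × 5 × 31
LCM(495, 2025, 4185) = 3^4 × 5^2 × 11 × 31 = 690525.
Smallest N > 6 is LCM + 6 = 690525 + 6 = 690531.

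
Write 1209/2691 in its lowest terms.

31/69

1209 = 3 × 13 × 31
2691 = 3^2 × 13 × 23
gcd(1209, 2691) = 3 × 13 = 39.
Divide numerator and denominator by 39: 1209/2691 = 31/69.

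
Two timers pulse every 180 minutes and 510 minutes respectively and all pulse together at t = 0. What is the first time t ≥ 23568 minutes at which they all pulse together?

24480 minutes

Joint pulses occur at multiples of LCM(180, 510).
180 = 2^2 × 3^2 × 5
510 = 2 × 3 × 5 × 17
LCM(180, 510) = 2^2 × 3^2 × 5 × 17 = 3060.
Smallest multiple of 3060 that is ≥ 23568: ⌈23568/3060⌉ × 3060 = 8 × 3060 = 24480.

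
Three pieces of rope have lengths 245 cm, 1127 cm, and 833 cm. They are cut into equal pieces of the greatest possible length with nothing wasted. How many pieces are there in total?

Piece length = gcd(245, 1127, 833).
245 = 5 × 7^2
1127 = 7^2 × 23
833 = 7^2 × 17
gcd(245, 1127, 833) = 7^2 = 49.
Total pieces = 245/49 + 1127/49 + 833/49 = 5 + 23 + 17 = 45.

45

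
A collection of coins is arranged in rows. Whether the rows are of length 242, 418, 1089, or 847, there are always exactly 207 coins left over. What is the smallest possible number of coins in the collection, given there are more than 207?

289881

N − 207 must be a common multiple of 242, 418, 1089, and 847.
242 = 2 × 11^2
418 = 2 × 11 × 19
1089 = 3^2 × 11^2
847 = 7 × 11^2
LCM(242, 418, 1089, 847) = 2 × 3^2 × 7 × 11^2 × 19 = 289674.
Smallest N > 207 is LCM + 207 = 289674 + 207 = 289881.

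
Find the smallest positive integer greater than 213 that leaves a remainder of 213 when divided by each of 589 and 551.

N − 213 must be a common multiple of 589 and 551.
589 = 19 × 31
551 = 19 × 29
LCM(589, 551) = 19 × 29 × 31 = 17081.
Smallest N > 213 is LCM + 213 = 17081 + 213 = 17294.

17294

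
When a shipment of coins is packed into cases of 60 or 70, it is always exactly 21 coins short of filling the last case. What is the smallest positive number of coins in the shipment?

Being 21 short of a full case of size k means N ≡ −21 (mod k), i.e. N + 21 is a multiple of each size.
60 = 2^2 × 3 × 5
70 = 2 × 5 × 7
LCM(60, 70) = 2^2 × 3 × 5 × 7 = 420.
Smallest positive N is 420 − 21 = 399.

399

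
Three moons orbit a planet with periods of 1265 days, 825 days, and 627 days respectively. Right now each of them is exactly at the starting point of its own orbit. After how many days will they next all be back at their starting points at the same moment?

They coincide at every common multiple of the periods; the first is the LCM.
1265 = 5 × 11 × 23
825 = 3 × 5^2 × 11
627 = 3 × 11 × 19
LCM(1265, 825, 627) = 3 × 5^2 × 11 × 19 × 23 = 360525.

360525 days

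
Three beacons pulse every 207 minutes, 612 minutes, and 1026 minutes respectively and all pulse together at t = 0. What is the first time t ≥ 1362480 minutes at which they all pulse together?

Joint pulses occur at multiples of LCM(207, 612, 1026).
207 = 3^2 × 23
612 = 2^2 × 3^2 × 17
1026 = 2 × 3^3 × 19
LCM(207, 612, 1026) = 2^2 × 3^3 × 17 × 19 × 23 = 802332.
Smallest multiple of 802332 that is ≥ 1362480: ⌈1362480/802332⌉ × 802332 = 2 × 802332 = 1604664.

1604664 minutes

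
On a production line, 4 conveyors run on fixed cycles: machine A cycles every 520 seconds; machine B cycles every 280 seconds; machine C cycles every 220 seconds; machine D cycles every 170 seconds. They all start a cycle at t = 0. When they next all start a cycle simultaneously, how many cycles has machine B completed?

2431 cycles

They are all back at their starting positions together after one LCM of the periods.
520 = 2^3 × 5 × 13
280 = 2^3 × 5 × 7
220 = 2^2 × 5 × 11
170 = 2 × 5 × 17
LCM(520, 280, 220, 170) = 2^3 × 5 × 7 × 11 × 13 × 17 = 680680.
Cycles for period 280: 680680 / 280 = 2431.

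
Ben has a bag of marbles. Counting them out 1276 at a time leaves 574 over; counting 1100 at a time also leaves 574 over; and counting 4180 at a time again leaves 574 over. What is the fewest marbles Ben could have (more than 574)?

606674

N − 574 must be a common multiple of 1276, 1100, and 4180.
1276 = 2^2 × 11 × 29
1100 = 2^2 × 5^2 × 11
4180 = 2^2 × 5 × 11 × 19
LCM(1276, 1100, 4180) = 2^2 × 5^2 × 11 × 19 × 29 = 606100.
Smallest N > 574 is LCM + 574 = 606100 + 574 = 606674.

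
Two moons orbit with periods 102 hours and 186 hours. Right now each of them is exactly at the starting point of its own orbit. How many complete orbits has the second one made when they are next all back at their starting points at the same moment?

17 orbits

They are all back at their starting positions together after one LCM of the periods.
102 = 2 × 3 × 17
186 = 2 × 3 × 31
LCM(102, 186) = 2 × 3 × 17 × 31 = 3162.
Orbits for period 186: 3162 / 186 = 17.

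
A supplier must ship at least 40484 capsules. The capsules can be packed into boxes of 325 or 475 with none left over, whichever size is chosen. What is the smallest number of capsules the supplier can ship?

43225

The number of capsules must be a common multiple of 325 and 475, so a multiple of their LCM.
325 = 5^2 × 13
475 = 5^2 × 19
LCM(325, 475) = 5^2 × 13 × 19 = 6175.
Smallest multiple of 6175 that is ≥ 40484: ⌈40484/6175⌉ × 6175 = 7 × 6175 = 43225.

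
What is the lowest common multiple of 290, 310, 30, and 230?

620310

290 = 2 × 5 × 29
310 = 2 × 5 × 31
30 = 2 × 3 × 5
230 = 2 × 5 × 23
LCM(290, 310, 30, 230) = 2 × 3 × 5 × 23 × 29 × 31 = 620310.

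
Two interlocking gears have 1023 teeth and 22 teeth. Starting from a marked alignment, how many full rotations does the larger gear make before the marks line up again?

The first common completion time is the LCM of the periods.
1023 = 3 × 11 × 31
22 = 2 × 11
LCM(1023, 22) = 2 × 3 × 11 × 31 = 2046.
Rotations for period 1023: 2046 / 1023 = 2.

2 rotations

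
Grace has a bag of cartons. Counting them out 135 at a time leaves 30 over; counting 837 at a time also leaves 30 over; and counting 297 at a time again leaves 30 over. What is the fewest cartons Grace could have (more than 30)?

N − 30 must be a common multiple of 135, 837, and 297.
135 = 3^3 × 5
837 = 3^3 × 31
297 = 3^3 × 11
LCM(135, 837, 297) = 3^3 × 5 × 11 × 31 = 46035.
Smallest N > 30 is LCM + 30 = 46035 + 30 = 46065.

46065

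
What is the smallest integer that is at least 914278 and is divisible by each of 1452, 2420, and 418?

The integer must be a common multiple of 1452, 2420, and 418, so a multiple of their LCM.
1452 = 2^2 × 3 × 11^2
2420 = 2^2 × 5 × 11^2
418 = 2 × 11 × 19
LCM(1452, 2420, 418) = 2^2 × 3 × 5 × 11^2 × 19 = 137940.
Smallest multiple of 137940 that is ≥ 914278: ⌈914278/137940⌉ × 137940 = 7 × 137940 = 965580.

965580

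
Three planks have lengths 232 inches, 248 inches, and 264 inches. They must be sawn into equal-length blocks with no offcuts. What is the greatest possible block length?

8 inches

The block length must divide every plank, so the greatest is gcd(232, 248, 264).
232 = 2^3 × 29
248 = 2^3 × 31
264 = 2^3 × 3 × 11
gcd(232, 248, 264) = 2^3 = 8.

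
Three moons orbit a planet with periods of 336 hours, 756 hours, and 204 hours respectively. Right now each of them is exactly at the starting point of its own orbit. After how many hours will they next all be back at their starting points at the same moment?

51408 hours

The first simultaneous occurrence is after LCM of the individual periods.
336 = 2^4 × 3 × 7
756 = 2^2 × 3^3 × 7
204 = 2^2 × 3 × 17
LCM(336, 756, 204) = 2^4 × 3^3 × 7 × 17 = 51408.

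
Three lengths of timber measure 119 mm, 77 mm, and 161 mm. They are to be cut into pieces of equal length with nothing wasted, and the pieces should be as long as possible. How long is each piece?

The greatest length dividing all of 119, 77, and 161 is their gcd.
119 = 7 × 17
77 = 7 × 11
161 = 7 × 23
gcd(119, 77, 161) = 7.

7 mm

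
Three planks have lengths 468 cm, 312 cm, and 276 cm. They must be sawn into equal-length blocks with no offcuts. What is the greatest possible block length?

12 cm

This is the greatest common divisor of 468, 312, and 276.
468 = 2^2 × 3^2 × 13
312 = 2^3 × 3 × 13
276 = 2^2 × 3 × 23
gcd(468, 312, 276) = 2^2 × 3 = 12.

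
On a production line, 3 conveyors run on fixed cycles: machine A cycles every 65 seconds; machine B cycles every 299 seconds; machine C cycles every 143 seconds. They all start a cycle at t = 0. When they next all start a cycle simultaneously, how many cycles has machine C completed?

115 cycles

All finish a whole number of cycles simultaneously at t = LCM of the periods.
65 = 5 × 13
299 = 13 × 23
143 = 11 × 13
LCM(65, 299, 143) = 5 × 11 × 13 × 23 = 16445.
Cycles for period 143: 16445 / 143 = 115.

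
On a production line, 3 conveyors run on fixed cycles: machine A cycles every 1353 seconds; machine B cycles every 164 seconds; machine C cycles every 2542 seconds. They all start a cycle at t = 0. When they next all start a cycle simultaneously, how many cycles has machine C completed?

They are all back at their starting positions together after one LCM of the periods.
1353 = 3 × 11 × 41
164 = 2^2 × 41
2542 = 2 × 31 × 41
LCM(1353, 164, 2542) = 2^2 × 3 × 11 × 31 × 41 = 167772.
Cycles for period 2542: 167772 / 2542 = 66.

66 cycles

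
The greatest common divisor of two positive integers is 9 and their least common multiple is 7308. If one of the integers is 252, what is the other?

For two integers, gcd × lcm = product, so the other is (9 × 7308) / 252 = 65772 / 252 = 261.

261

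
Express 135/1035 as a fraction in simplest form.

3/23

135 = 3^3 × 5
1035 = 3^2 × 5 × 23
gcd(135, 1035) = 3^2 × 5 = 45.
Divide numerator and denominator by 45: 135/1035 = 3/23.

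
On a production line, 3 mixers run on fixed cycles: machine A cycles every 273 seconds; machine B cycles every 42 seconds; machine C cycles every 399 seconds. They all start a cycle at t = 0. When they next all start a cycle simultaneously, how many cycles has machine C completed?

26 cycles

All finish a whole number of cycles simultaneously at t = LCM of the periods.
273 = 3 × 7 × 13
42 = 2 × 3 × 7
399 = 3 × 7 × 19
LCM(273, 42, 399) = 2 × 3 × 7 × 13 × 19 = 10374.
Cycles for period 399: 10374 / 399 = 26.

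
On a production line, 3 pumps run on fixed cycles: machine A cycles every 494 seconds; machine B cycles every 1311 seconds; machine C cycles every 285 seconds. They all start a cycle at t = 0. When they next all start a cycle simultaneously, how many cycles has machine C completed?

598 cycles

The first common completion time is the LCM of the periods.
494 = 2 × 13 × 19
1311 = 3 × 19 × 23
285 = 3 × 5 × 19
LCM(494, 1311, 285) = 2 × 3 × 5 × 13 × 19 × 23 = 170430.
Cycles for period 285: 170430 / 285 = 598.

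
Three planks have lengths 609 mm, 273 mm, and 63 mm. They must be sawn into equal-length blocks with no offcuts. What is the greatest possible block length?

21 mm

This is the greatest common divisor of 609, 273, and 63.
609 = 3 × 7 × 29
273 = 3 × 7 × 13
63 = 3^2 × 7
gcd(609, 273, 63) = 3 × 7 = 21.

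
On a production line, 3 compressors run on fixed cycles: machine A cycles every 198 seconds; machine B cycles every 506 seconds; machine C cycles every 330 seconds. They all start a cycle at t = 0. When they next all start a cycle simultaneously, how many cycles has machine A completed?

All finish a whole number of cycles simultaneously at t = LCM of the periods.
198 = 2 × 3^2 × 11
506 = 2 × 11 × 23
330 = 2 × 3 × 5 × 11
LCM(198, 506, 330) = 2 × 3^2 × 5 × 11 × 23 = 22770.
Cycles for period 198: 22770 / 198 = 115.

115 cycles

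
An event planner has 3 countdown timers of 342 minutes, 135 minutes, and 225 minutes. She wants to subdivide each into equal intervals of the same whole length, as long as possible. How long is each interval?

The interval must divide each timer length; the longest such is the gcd.
342 = 2 × 3^2 × 19
135 = 3^3 × 5
225 = 3^2 × 5^2
gcd(342, 135, 225) = 3^2 = 9.

9 minutes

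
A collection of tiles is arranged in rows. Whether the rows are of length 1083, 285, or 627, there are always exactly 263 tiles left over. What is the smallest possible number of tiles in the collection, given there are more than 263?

N − 263 must be a common multiple of 1083, 285, and 627.
1083 = 3 × 19^2
285 = 3 × 5 × 19
627 = 3 × 11 × 19
LCM(1083, 285, 627) = 3 × 5 × 11 × 19^2 = 59565.
Smallest N > 263 is LCM + 263 = 59565 + 263 = 59828.

59828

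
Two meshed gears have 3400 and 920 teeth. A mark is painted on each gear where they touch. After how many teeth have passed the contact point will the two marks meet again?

We need the least common multiple of the intervals.
3400 = 2^3 × 5^2 × 17
920 = 2^3 × 5 × 23
LCM(3400, 920) = 2^3 × 5^2 × 17 × 23 = 78200.

78200 teeth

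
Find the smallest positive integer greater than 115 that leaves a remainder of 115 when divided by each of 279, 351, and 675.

N − 115 must be a common multiple of 279, 351, and 675.
279 = 3^2 × 31
351 = 3^3 × 13
675 = 3^3 × 5^2
LCM(279, 351, 675) = 3^3 × 5^2 × 13 × 31 = 272025.
Smallest N > 115 is LCM + 115 = 272025 + 115 = 272140.

272140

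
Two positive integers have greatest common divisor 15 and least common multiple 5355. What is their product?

For any two positive integers, gcd × lcm = product = 15 × 5355 = 80325.

80325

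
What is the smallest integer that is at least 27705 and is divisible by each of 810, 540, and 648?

29160

The integer must be a common multiple of 810, 540, and 648, so a multiple of their LCM.
810 = 2 × 3^4 × 5
540 = 2^2 × 3^3 × 5
648 = 2^3 × 3^4
LCM(810, 540, 648) = 2^3 × 3^4 × 5 = 3240.
Smallest multiple of 3240 that is ≥ 27705: ⌈27705/3240⌉ × 3240 = 9 × 3240 = 29160.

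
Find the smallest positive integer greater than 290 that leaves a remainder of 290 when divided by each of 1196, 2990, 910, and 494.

795630

N − 290 must be a common multiple of 1196, 2990, 910, and 494.
1196 = 2^2 × 13 × 23
2990 = 2 × 5 × 13 × 23
910 = 2 × 5 × 7 × 13
494 = 2 × 13 × 19
LCM(1196, 2990, 910, 494) = 2^2 × 5 × 7 × 13 × 19 × 23 = 795340.
Smallest N > 290 is LCM + 290 = 795340 + 290 = 795630.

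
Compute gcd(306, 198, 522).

18

306 = 2 × 3^2 × 17
198 = 2 × 3^2 × 11
522 = 2 × 3^2 × 29
gcd(306, 198, 522) = 2 × 3^2 = 18.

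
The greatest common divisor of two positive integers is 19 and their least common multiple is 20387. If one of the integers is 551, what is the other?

703

For two integers, gcd × lcm = product, so the other is (19 × 20387) / 551 = 387353 / 551 = 703.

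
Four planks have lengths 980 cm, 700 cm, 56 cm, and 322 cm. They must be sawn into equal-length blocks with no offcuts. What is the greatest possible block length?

14 cm

The block length must divide every plank, so the greatest is gcd(980, 700, 56, 322).
980 = 2^2 × 5 × 7^2
700 = 2^2 × 5^2 × 7
56 = 2^3 × 7
322 = 2 × 7 × 23
gcd(980, 700, 56, 322) = 2 × 7 = 14.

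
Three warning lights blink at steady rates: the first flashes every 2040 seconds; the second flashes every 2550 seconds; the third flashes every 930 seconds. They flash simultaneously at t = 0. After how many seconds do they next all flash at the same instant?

316200 seconds

We need the least common multiple of the intervals.
2040 = 2^3 × 3 × 5 × 17
2550 = 2 × 3 × 5^2 × 17
930 = 2 × 3 × 5 × 31
LCM(2040, 2550, 930) = 2^3 × 3 × 5^2 × 17 × 31 = 316200.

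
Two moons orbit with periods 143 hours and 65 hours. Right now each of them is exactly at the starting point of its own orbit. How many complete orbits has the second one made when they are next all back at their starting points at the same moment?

All finish a whole number of cycles simultaneously at t = LCM of the periods.
143 = 11 × 13
65 = 5 × 13
LCM(143, 65) = 5 × 11 × 13 = 715.
Orbits for period 65: 715 / 65 = 11.

11 orbits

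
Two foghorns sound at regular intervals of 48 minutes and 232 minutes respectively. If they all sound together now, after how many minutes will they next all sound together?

We need the least common multiple of the intervals.
48 = 2^4 × 3
232 = 2^3 × 29
LCM(48, 232) = 2^4 × 3 × 29 = 1392.

1392 minutes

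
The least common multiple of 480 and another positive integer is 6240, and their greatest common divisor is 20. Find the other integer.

gcd × lcm = product of the two integers, so the other integer is (20 × 6240) / 480 = 260.

260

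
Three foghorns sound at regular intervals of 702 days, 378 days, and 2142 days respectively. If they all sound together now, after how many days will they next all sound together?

83538 days

The first simultaneous occurrence is after LCM of the individual periods.
702 = 2 × 3^3 × 13
378 = 2 × 3^3 × 7
2142 = 2 × 3^2 × 7 × 17
LCM(702, 378, 2142) = 2 × 3^3 × 7 × 13 × 17 = 83538.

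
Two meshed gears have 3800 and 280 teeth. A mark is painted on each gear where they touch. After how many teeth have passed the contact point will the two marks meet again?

26600 teeth

They coincide at every common multiple of the periods; the first is the LCM.
3800 = 2^3 × 5^2 × 19
280 = 2^3 × 5 × 7
LCM(3800, 280) = 2^3 × 5^2 × 7 × 19 = 26600.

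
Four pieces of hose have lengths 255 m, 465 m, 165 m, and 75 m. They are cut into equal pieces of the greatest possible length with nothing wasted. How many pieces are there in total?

64

Piece length = gcd(255, 465, 165, 75).
255 = 3 × 5 × 17
465 = 3 × 5 × 31
165 = 3 × 5 × 11
75 = 3 × 5^2
gcd(255, 465, 165, 75) = 3 × 5 = 15.
Total pieces = 255/15 + 465/15 + 165/15 + 75/15 = 17 + 31 + 11 + 5 = 64.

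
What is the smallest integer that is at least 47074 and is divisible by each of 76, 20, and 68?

51680

The integer must be a common multiple of 76, 20, and 68, so a multiple of their LCM.
76 = 2^2 × 19
20 = 2^2 × 5
68 = 2^2 × 17
LCM(76, 20, 68) = 2^2 × 5 × 17 × 19 = 6460.
Smallest multiple of 6460 that is ≥ 47074: ⌈47074/6460⌉ × 6460 = 8 × 6460 = 51680.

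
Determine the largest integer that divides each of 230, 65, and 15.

5

230 = 2 × 5 × 23
65 = 5 × 13
15 = 3 × 5
gcd(230, 65, 15) = 5.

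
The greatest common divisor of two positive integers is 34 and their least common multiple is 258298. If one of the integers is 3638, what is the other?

For two integers, gcd × lcm = product, so the other is (34 × 258298) / 3638 = 8782132 / 3638 = 2414.

2414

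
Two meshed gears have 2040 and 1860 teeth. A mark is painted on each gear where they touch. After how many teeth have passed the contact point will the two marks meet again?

63240 teeth

They coincide at every common multiple of the periods; the first is the LCM.
2040 = 2^3 × 3 × 5 × 17
1860 = 2^2 × 3 × 5 × 31
LCM(2040, 1860) = 2^3 × 3 × 5 × 17 × 31 = 63240.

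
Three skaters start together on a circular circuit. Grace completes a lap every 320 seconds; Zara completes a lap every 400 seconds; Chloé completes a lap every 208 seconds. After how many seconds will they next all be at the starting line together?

The first simultaneous occurrence is after LCM of the individual periods.
320 = 2^6 × 5
400 = 2^4 × 5^2
208 = 2^4 × 13
LCM(320, 400, 208) = 2^6 × 5^2 × 13 = 20800.

20800 seconds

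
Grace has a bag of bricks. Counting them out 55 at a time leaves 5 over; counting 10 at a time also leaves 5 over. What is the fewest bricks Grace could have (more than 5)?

N − 5 must be a common multiple of 55 and 10.
55 = 5 × 11
10 = 2 × 5
LCM(55, 10) = 2 × 5 × 11 = 110.
Smallest N > 5 is LCM + 5 = 110 + 5 = 115.

115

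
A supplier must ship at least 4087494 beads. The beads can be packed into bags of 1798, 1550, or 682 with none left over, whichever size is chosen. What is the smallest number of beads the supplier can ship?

4450050

The number of beads must be a common multiple of 1798, 1550, and 682, so a multiple of their LCM.
1798 = 2 × 29 × 31
1550 = 2 × 5^2 × 31
682 = 2 × 11 × 31
LCM(1798, 1550, 682) = 2 × 5^2 × 11 × 29 × 31 = 494450.
Smallest multiple of 494450 that is ≥ 4087494: ⌈4087494/494450⌉ × 494450 = 9 × 494450 = 4450050.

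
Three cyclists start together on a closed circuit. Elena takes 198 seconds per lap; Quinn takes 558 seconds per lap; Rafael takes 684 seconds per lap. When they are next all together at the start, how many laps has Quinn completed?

All finish a whole number of cycles simultaneously at t = LCM of the periods.
198 = 2 × 3^2 × 11
558 = 2 × 3^2 × 31
684 = 2^2 × 3^2 × 19
LCM(198, 558, 684) = 2^2 × 3^2 × 11 × 19 × 31 = 233244.
Laps for period 558: 233244 / 558 = 418.

418 laps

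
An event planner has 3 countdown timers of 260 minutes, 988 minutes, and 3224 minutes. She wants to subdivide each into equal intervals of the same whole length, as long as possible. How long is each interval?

The interval must divide each timer length; the longest such is the gcd.
260 = 2^2 × 5 × 13
988 = 2^2 × 13 × 19
3224 = 2^3 × 13 × 31
gcd(260, 988, 3224) = 2^2 × 13 = 52.

52 minutes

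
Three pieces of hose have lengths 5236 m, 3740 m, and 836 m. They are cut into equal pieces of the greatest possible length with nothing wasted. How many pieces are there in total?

223

Piece length = gcd(5236, 3740, 836).
5236 = 2^2 × 7 × 11 × 17
3740 = 2^2 × 5 × 11 × 17
836 = 2^2 × 11 × 19
gcd(5236, 3740, 836) = 2^2 × 11 = 44.
Total pieces = 5236/44 + 3740/44 + 836/44 = 119 + 85 + 19 = 223.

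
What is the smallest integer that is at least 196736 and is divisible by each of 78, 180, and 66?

205920

The integer must be a common multiple of 78, 180, and 66, so a multiple of their LCM.
78 = 2 × 3 × 13
180 = 2^2 × 3^2 × 5
66 = 2 × 3 × 11
LCM(78, 180, 66) = 2^2 × 3^2 × 5 × 11 × 13 = 25740.
Smallest multiple of 25740 that is ≥ 196736: ⌈196736/25740⌉ × 25740 = 8 × 25740 = 205920.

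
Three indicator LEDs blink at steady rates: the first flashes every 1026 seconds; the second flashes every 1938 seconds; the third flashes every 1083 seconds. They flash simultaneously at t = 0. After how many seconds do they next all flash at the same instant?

The first simultaneous occurrence is after LCM of the individual periods.
1026 = 2 × 3^3 × 19
1938 = 2 × 3 × 17 × 19
1083 = 3 × 19^2
LCM(1026, 1938, 1083) = 2 × 3^3 × 17 × 19^2 = 331398.

331398 seconds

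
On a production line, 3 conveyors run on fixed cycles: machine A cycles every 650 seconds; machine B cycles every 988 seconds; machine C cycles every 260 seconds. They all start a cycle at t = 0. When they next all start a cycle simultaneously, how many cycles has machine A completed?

38 cycles

The first common completion time is the LCM of the periods.
650 = 2 × 5^2 × 13
988 = 2^2 × 13 × 19
260 = 2^2 × 5 × 13
LCM(650, 988, 260) = 2^2 × 5^2 × 13 × 19 = 24700.
Cycles for period 650: 24700 / 650 = 38.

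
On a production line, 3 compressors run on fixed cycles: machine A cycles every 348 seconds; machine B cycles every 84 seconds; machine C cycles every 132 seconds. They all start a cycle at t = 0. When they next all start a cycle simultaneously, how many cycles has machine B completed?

319 cycles

All finish a whole number of cycles simultaneously at t = LCM of the periods.
348 = 2^2 × 3 × 29
84 = 2^2 × 3 × 7
132 = 2^2 × 3 × 11
LCM(348, 84, 132) = 2^2 × 3 × 7 × 11 × 29 = 26796.
Cycles for period 84: 26796 / 84 = 319.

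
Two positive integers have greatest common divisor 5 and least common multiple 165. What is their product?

For any two positive integers, gcd × lcm = product = 5 × 165 = 825.

825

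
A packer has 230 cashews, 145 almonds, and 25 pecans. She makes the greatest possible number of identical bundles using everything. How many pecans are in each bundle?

Number of bundles = gcd(230, 145, 25).
230 = 2 × 5 × 23
145 = 5 × 29
25 = 5^2
gcd(230, 145, 25) = 5.
pecans per bundle = 25 / 5 = 5.

5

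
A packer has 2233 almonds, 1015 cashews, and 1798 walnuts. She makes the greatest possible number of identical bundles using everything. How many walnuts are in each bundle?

62

Number of bundles = gcd(2233, 1015, 1798).
2233 = 7 × 11 × 29
1015 = 5 × 7 × 29
1798 = 2 × 29 × 31
gcd(2233, 1015, 1798) = 29.
walnuts per bundle = 1798 / 29 = 62.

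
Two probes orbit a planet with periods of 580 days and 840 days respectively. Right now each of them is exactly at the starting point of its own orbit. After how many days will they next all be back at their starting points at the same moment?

24360 days

They coincide at every common multiple of the periods; the first is the LCM.
580 = 2^2 × 5 × 29
840 = 2^3 × 3 × 5 × 7
LCM(580, 840) = 2^3 × 3 × 5 × 7 × 29 = 24360.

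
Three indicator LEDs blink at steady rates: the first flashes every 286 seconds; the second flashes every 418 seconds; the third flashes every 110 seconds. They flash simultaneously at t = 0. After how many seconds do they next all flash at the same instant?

27170 seconds

We need the least common multiple of the intervals.
286 = 2 × 11 × 13
418 = 2 × 11 × 19
110 = 2 × 5 × 11
LCM(286, 418, 110) = 2 × 5 × 11 × 13 × 19 = 27170.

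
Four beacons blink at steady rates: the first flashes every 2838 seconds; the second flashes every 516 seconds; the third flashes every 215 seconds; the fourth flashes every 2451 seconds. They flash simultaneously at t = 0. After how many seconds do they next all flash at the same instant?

They coincide at every common multiple of the periods; the first is the LCM.
2838 = 2 × 3 × 11 × 43
516 = 2^2 × 3 × 43
215 = 5 × 43
2451 = 3 × 19 × 43
LCM(2838, 516, 215, 2451) = 2^2 × 3 × 5 × 11 × 19 × 43 = 539220.

539220 seconds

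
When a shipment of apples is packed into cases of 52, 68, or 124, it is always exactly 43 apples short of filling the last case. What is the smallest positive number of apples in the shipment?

Being 43 short of a full case of size k means N ≡ −43 (mod k), i.e. N + 43 is a multiple of each size.
52 = 2^2 × 13
68 = 2^2 × 17
124 = 2^2 × 31
LCM(52, 68, 124) = 2^2 × 13 × 17 × 31 = 27404.
Smallest positive N is 27404 − 43 = 27361.

27361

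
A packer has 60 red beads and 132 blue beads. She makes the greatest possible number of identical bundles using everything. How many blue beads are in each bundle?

Number of bundles = gcd(60, 132).
60 = 2^2 × 3 × 5
132 = 2^2 × 3 × 11
gcd(60, 132) = 2^2 × 3 = 12.
blue beads per bundle = 132 / 12 = 11.

11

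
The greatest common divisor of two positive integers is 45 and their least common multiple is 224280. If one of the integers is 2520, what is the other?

4005

For two integers, gcd × lcm = product, so the other is (45 × 224280) / 2520 = 10092600 / 2520 = 4005.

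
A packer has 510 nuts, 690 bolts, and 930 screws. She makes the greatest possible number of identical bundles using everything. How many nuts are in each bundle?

Number of bundles = gcd(510, 690, 930).
510 = 2 × 3 × 5 × 17
690 = 2 × 3 × 5 × 23
930 = 2 × 3 × 5 × 31
gcd(510, 690, 930) = 2 × 3 × 5 = 30.
nuts per bundle = 510 / 30 = 17.

17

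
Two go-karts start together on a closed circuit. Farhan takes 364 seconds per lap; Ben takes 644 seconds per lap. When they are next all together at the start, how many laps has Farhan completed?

All finish a whole number of cycles simultaneously at t = LCM of the periods.
364 = 2^2 × 7 × 13
644 = 2^2 × 7 × 23
LCM(364, 644) = 2^2 × 7 × 13 × 23 = 8372.
Laps for period 364: 8372 / 364 = 23.

23 laps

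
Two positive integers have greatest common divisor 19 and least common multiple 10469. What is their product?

For any two positive integers, gcd × lcm = product = 19 × 10469 = 198911.

198911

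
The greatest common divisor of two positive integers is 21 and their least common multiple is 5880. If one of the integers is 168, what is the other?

735

For two integers, gcd × lcm = product, so the other is (21 × 5880) / 168 = 123480 / 168 = 735.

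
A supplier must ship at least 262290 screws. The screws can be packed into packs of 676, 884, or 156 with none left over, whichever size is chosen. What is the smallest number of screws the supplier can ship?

275808

The number of screws must be a common multiple of 676, 884, and 156, so a multiple of their LCM.
676 = 2^2 × 13^2
884 = 2^2 × 13 × 17
156 = 2^2 × 3 × 13
LCM(676, 884, 156) = 2^2 × 3 × 13^2 × 17 = 34476.
Smallest multiple of 34476 that is ≥ 262290: ⌈262290/34476⌉ × 34476 = 8 × 34476 = 275808.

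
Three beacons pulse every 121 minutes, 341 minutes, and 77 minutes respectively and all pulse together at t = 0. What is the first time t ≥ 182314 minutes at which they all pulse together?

183799 minutes

Joint pulses occur at multiples of LCM(121, 341, 77).
121 = 11^2
341 = 11 × 31
77 = 7 × 11
LCM(121, 341, 77) = 7 × 11^2 × 31 = 26257.
Smallest multiple of 26257 that is ≥ 182314: ⌈182314/26257⌉ × 26257 = 7 × 26257 = 183799.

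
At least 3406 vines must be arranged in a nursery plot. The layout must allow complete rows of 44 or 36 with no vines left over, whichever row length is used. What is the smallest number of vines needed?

3564

The number of vines must be a common multiple of 44 and 36, so a multiple of their LCM.
44 = 2^2 × 11
36 = 2^2 × 3^2
LCM(44, 36) = 2^2 × 3^2 × 11 = 396.
Smallest multiple of 396 that is ≥ 3406: ⌈3406/396⌉ × 396 = 9 × 396 = 3564.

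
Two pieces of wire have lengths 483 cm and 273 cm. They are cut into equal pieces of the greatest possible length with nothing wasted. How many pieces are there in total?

36

Piece length = gcd(483, 273).
483 = 3 × 7 × 23
273 = 3 × 7 × 13
gcd(483, 273) = 3 × 7 = 21.
Total pieces = 483/21 + 273/21 = 23 + 13 = 36.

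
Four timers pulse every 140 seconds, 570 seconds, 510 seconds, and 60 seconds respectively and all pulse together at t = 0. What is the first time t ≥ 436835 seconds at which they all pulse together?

Joint pulses occur at multiples of LCM(140, 570, 510, 60).
140 = 2^2 × 5 × 7
570 = 2 × 3 × 5 × 19
510 = 2 × 3 × 5 × 17
60 = 2^2 × 3 × 5
LCM(140, 570, 510, 60) = 2^2 × 3 × 5 × 7 × 17 × 19 = 135660.
Smallest multiple of 135660 that is ≥ 436835: ⌈436835/135660⌉ × 135660 = 4 × 135660 = 542640.

542640 seconds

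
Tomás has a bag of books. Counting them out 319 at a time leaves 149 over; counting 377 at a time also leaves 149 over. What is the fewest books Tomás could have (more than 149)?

4296

N − 149 must be a common multiple of 319 and 377.
319 = 11 × 29
377 = 13 × 29
LCM(319, 377) = 11 × 13 × 29 = 4147.
Smallest N > 149 is LCM + 149 = 4147 + 149 = 4296.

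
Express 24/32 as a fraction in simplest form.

3/4

24 = 2^3 × 3
32 = 2^5
gcd(24, 32) = 2^3 = 8.
Divide numerator and denominator by 8: 24/32 = 3/4.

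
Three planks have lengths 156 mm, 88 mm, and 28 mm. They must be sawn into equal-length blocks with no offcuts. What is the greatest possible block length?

4 mm

The block length must divide every plank, so the greatest is gcd(156, 88, 28).
156 = 2^2 × 3 × 13
88 = 2^3 × 11
28 = 2^2 × 7
gcd(156, 88, 28) = 2^2 = 4.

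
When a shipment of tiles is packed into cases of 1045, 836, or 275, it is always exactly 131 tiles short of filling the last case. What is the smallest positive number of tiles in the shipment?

Being 131 short of a full case of size k means N ≡ −131 (mod k), i.e. N + 131 is a multiple of each size.
1045 = 5 × 11 × 19
836 = 2^2 × 11 × 19
275 = 5^2 × 11
LCM(1045, 836, 275) = 2^2 × 5^2 × 11 × 19 = 20900.
Smallest positive N is 20900 − 131 = 20769.

20769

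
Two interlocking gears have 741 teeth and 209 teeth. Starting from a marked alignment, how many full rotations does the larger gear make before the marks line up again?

The first common completion time is the LCM of the periods.
741 = 3 × 13 × 19
209 = 11 × 19
LCM(741, 209) = 3 × 11 × 13 × 19 = 8151.
Rotations for period 741: 8151 / 741 = 11.

11 rotations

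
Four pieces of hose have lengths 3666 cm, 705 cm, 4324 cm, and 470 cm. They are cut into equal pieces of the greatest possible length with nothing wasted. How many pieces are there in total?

Piece length = gcd(3666, 705, 4324, 470).
3666 = 2 × 3 × 13 × 47
705 = 3 × 5 × 47
4324 = 2^2 × 23 × 47
470 = 2 × 5 × 47
gcd(3666, 705, 4324, 470) = 47.
Total pieces = 3666/47 + 705/47 + 4324/47 + 470/47 = 78 + 15 + 92 + 10 = 195.

195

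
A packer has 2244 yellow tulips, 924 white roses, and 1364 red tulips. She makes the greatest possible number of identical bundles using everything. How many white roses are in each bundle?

21

Number of bundles = gcd(2244, 924, 1364).
2244 = 2^2 × 3 × 11 × 17
924 = 2^2 × 3 × 7 × 11
1364 = 2^2 × 11 × 31
gcd(2244, 924, 1364) = 2^2 × 11 = 44.
white roses per bundle = 924 / 44 = 21.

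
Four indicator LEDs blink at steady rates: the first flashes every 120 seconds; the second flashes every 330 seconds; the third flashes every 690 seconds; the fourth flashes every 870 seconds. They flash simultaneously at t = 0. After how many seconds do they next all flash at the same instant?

We need the least common multiple of the intervals.
120 = 2^3 × 3 × 5
330 = 2 × 3 × 5 × 11
690 = 2 × 3 × 5 × 23
870 = 2 × 3 × 5 × 29
LCM(120, 330, 690, 870) = 2^3 × 3 × 5 × 11 × 23 × 29 = 880440.

880440 seconds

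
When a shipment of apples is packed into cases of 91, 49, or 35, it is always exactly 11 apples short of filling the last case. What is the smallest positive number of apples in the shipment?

Being 11 short of a full case of size k means N ≡ −11 (mod k), i.e. N + 11 is a multiple of each size.
91 = 7 × 13
49 = 7^2
35 = 5 × 7
LCM(91, 49, 35) = 5 × 7^2 × 13 = 3185.
Smallest positive N is 3185 − 11 = 3174.

3174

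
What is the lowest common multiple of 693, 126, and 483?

31878

693 = 3^2 × 7 × 11
126 = 2 × 3^2 × 7
483 = 3 × 7 × 23
LCM(693, 126, 483) = 2 × 3^2 × 7 × 11 × 23 = 31878.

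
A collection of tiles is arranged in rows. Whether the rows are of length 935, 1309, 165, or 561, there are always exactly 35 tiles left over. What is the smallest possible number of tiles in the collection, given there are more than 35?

N − 35 must be a common multiple of 935, 1309, 165, and 561.
935 = 5 × 11 × 17
1309 = 7 × 11 × 17
165 = 3 × 5 × 11
561 = 3 × 11 × 17
LCM(935, 1309, 165, 561) = 3 × 5 × 7 × 11 × 17 = 19635.
Smallest N > 35 is LCM + 35 = 19635 + 35 = 19670.

19670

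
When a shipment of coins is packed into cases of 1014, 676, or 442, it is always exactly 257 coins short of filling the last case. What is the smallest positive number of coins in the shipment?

34219

Being 257 short of a full case of size k means N ≡ −257 (mod k), i.e. N + 257 is a multiple of each size.
1014 = 2 × 3 × 13^2
676 = 2^2 × 13^2
442 = 2 × 13 × 17
LCM(1014, 676, 442) = 2^2 × 3 × 13^2 × 17 = 34476.
Smallest positive N is 34476 − 257 = 34219.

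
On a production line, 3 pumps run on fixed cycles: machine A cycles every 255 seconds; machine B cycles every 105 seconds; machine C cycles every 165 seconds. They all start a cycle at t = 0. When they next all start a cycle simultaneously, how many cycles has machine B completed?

All finish a whole number of cycles simultaneously at t = LCM of the periods.
255 = 3 × 5 × 17
105 = 3 × 5 × 7
165 = 3 × 5 × 11
LCM(255, 105, 165) = 3 × 5 × 7 × 11 × 17 = 19635.
Cycles for period 105: 19635 / 105 = 187.

187 cycles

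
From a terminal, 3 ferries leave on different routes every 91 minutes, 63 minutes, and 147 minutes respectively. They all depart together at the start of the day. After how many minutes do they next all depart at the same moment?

We need the least common multiple of the intervals.
91 = 7 × 13
63 = 3^2 × 7
147 = 3 × 7^2
LCM(91, 63, 147) = 3^2 × 7^2 × 13 = 5733.

5733 minutes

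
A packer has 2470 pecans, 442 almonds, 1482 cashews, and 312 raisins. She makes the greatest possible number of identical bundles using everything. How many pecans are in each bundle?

95

Number of bundles = gcd(2470, 442, 1482, 312).
2470 = 2 × 5 × 13 × 19
442 = 2 × 13 × 17
1482 = 2 × 3 × 13 × 19
312 = 2^3 × 3 × 13
gcd(2470, 442, 1482, 312) = 2 × 13 = 26.
pecans per bundle = 2470 / 26 = 95.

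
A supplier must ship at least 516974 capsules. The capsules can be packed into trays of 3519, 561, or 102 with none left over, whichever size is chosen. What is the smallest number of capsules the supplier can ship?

The number of capsules must be a common multiple of 3519, 561, and 102, so a multiple of their LCM.
3519 = 3^2 × 17 × 23
561 = 3 × 11 × 17
102 = 2 × 3 × 17
LCM(3519, 561, 102) = 2 × 3^2 × 11 × 17 × 23 = 77418.
Smallest multiple of 77418 that is ≥ 516974: ⌈516974/77418⌉ × 77418 = 7 × 77418 = 541926.

541926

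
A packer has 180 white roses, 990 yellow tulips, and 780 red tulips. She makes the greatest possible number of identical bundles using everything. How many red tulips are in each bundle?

Number of bundles = gcd(180, 990, 780).
180 = 2^2 × 3^2 × 5
990 = 2 × 3^2 × 5 × 11
780 = 2^2 × 3 × 5 × 13
gcd(180, 990, 780) = 2 × 3 × 5 = 30.
red tulips per bundle = 780 / 30 = 26.

26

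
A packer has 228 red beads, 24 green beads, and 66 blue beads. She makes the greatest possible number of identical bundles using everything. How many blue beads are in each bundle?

Number of bundles = gcd(228, 24, 66).
228 = 2^2 × 3 × 19
24 = 2^3 × 3
66 = 2 × 3 × 11
gcd(228, 24, 66) = 2 × 3 = 6.
blue beads per bundle = 66 / 6 = 11.

11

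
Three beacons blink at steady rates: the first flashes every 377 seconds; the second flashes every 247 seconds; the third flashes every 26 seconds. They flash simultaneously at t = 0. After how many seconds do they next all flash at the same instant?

14326 seconds

The first simultaneous occurrence is after LCM of the individual periods.
377 = 13 × 29
247 = 13 × 19
26 = 2 × 13
LCM(377, 247, 26) = 2 × 13 × 19 × 29 = 14326.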